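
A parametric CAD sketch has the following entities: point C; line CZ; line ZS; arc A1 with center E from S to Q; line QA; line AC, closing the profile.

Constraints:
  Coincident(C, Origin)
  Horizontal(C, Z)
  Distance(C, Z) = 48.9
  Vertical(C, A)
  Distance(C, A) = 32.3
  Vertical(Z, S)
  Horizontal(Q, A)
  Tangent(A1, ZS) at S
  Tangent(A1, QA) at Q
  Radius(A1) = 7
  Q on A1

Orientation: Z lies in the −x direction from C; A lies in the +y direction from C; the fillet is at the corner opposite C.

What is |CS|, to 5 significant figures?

55.057

C is at the origin; CZ is horizontal with |CZ| = 48.9 and Z on the −x side, so Z = (-48.900, 0.0000). C and A share the same x with |CA| = 32.3 and A on the +y side, so A = (0.0000, 32.300). The virtual corner opposite C is at (-48.900, 32.300). The tangent condition forces ES to be normal to ZS and A1 meets QA tangentially, so EQ is at right angles to QA, with radius 7.0, so the center E sits 7.0 in from both sides at E = (-41.900, 25.300). That places the tangent points at S = (-48.900, 25.300) on ZS and Q = (-41.900, 32.300) on QA. Then |CS| = |S − C| = 55.057.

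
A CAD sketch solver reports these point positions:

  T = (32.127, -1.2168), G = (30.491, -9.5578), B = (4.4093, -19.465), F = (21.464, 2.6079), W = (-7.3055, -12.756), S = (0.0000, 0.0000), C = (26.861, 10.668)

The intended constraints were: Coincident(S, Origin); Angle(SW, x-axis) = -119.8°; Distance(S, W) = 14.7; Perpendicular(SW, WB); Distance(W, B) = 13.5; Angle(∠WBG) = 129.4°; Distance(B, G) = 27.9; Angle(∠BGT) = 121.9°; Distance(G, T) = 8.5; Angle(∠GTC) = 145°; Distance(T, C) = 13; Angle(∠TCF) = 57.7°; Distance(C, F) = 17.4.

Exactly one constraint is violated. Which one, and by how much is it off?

Distance(C, F) = 17.4 — off by 7.70.

S = (0.00, 0.00) ✓; SW at -119.8° ✓; |SW| = 14.70 ✓; ∠(SW, WB) = 90.00° ✓; |WB| = 13.50 ✓; ∠WBG = 129.4° ✓; |BG| = 27.90 ✓; ∠BGT = 121.9° ✓; |GT| = 8.500 ✓; ∠GTC = 145.0° ✓; |TC| = 13.00 ✓; ∠TCF = 57.70° ✓; |CF| = 9.700 ✗.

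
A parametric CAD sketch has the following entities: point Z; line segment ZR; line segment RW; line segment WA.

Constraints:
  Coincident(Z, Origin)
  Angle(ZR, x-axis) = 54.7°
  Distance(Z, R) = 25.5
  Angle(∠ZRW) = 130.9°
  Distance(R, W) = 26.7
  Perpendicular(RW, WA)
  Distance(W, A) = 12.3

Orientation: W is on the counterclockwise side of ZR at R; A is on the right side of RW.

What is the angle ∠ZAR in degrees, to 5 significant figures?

11.305°

Z is at the origin; ZR runs at 54.7° with length 25.5, so R = 25.5·(cos 54.7°, sin 54.7°) = (14.735, 20.812). ∠ZRW = 130.9°, so RW runs at 54.7° + (180° − 130.9°) = 103.80° from the x-axis; with |RW| = 26.7, W = R + 26.7·(cos 103.80°, sin 103.80°) = (8.3665, 46.741). The perpendicularity gives WA at right angles to RW; with |WA| = 12.3 on the right of RW, A = W + 12.3·(0.97113, 0.23853) = (20.311, 49.675). Then cos ∠ZAR = AZ·AR / (|AZ||AR|), giving 11.305°.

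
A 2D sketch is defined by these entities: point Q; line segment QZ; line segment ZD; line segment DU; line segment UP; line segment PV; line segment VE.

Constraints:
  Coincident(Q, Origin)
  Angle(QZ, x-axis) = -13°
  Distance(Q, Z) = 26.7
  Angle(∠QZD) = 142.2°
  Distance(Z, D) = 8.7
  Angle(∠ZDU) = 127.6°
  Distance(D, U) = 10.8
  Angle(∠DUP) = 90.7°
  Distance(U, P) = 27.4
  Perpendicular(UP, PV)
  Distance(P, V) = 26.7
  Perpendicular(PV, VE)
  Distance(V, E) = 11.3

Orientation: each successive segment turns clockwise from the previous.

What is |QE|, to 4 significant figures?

20.12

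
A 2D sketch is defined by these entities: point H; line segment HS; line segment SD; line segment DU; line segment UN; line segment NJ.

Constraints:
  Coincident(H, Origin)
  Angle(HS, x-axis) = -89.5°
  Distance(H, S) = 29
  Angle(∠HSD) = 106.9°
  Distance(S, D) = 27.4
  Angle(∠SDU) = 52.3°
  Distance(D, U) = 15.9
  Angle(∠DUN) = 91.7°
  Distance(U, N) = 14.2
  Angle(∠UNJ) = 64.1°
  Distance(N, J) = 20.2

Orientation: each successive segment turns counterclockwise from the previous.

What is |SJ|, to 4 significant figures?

24.58

∠DUN = 91.7° gives UN at -160.4° from the x-axis; with |UN| = 14.2, N = (7.385, -26.68). ∠UNJ = 64.1° gives NJ at -44.50° from the x-axis; with |NJ| = 20.2, J = (21.79, -40.84). Then |SJ| = |J − S| = 24.58.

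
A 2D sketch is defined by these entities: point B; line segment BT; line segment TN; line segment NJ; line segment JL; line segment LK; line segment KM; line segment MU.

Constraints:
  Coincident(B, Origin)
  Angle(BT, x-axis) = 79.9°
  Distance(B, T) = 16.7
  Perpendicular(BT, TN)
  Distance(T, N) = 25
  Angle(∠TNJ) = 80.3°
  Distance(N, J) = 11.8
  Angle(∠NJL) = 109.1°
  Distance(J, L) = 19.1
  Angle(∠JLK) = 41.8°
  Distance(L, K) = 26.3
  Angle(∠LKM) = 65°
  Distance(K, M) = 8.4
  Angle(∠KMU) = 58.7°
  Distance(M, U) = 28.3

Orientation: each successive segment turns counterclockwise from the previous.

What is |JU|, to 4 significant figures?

29.55

∠LKM = 65.0° gives KM at -126.3° from the x-axis; with |KM| = 8.4, M = (-21.36, 18.95). ∠KMU = 58.7° gives MU at -5.000° from the x-axis; with |MU| = 28.3, U = (6.828, 16.48). Then |JU| = |U − J| = 29.55.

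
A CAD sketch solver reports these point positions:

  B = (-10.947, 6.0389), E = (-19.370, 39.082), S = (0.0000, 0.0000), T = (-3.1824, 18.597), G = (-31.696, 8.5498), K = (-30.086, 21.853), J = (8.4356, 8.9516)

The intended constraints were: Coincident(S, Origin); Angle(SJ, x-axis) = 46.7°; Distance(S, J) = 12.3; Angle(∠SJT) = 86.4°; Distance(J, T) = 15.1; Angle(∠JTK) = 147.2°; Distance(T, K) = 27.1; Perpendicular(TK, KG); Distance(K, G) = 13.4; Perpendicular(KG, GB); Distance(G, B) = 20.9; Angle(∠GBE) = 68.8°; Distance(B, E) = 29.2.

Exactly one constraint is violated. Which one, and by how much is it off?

Distance(B, E) = 29.2 — off by 4.90.

S = (0.00, 0.00) ✓; SJ at 46.70° ✓; |SJ| = 12.30 ✓; ∠SJT = 86.40° ✓; |JT| = 15.10 ✓; ∠JTK = 147.2° ✓; |TK| = 27.10 ✓; ∠(TK, KG) = 90.00° ✓; |KG| = 13.40 ✓; ∠(KG, GB) = 90.00° ✓; |GB| = 20.90 ✓; ∠GBE = 68.80° ✓; |BE| = 34.10 ✗.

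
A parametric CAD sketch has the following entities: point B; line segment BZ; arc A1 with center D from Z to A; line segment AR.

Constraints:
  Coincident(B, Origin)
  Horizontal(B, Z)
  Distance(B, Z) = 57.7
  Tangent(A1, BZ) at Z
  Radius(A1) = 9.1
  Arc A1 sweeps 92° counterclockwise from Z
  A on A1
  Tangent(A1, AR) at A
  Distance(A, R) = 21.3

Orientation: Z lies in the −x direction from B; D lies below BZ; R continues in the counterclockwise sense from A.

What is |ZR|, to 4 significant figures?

31.82

B is at the origin; B and Z share the same y with |BZ| = 57.7 and Z on the −x side, so Z = (-57.70, 0.000). The tangent condition forces DZ to be normal to BZ, so D = Z + (0, -9.1) = (-57.70, -9.100). On A1, Z sits at bearing 90° from D; a 92° counterclockwise sweep puts A at bearing 182°, so A = D + 9.1·(cos 182°, sin 182°) = (-66.79, -9.418). Since A1 is tangent to AR there, DA ⟂ AR, so AR runs along (−sin 182°, cos 182°); with |AR| = 21.3, R = (-66.05, -30.70). Then |ZR| = |R − Z| = 31.82.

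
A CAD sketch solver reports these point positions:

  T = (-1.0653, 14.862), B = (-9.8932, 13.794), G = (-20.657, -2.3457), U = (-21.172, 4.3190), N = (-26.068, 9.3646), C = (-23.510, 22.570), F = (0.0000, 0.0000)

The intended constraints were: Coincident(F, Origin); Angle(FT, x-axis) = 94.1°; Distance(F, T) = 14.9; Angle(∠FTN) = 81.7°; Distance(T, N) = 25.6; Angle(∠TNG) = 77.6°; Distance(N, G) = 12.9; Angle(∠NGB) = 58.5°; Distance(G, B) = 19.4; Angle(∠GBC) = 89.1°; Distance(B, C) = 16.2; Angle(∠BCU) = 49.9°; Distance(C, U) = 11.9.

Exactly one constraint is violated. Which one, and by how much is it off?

Distance(C, U) = 11.9 — off by 6.50.

F = (0.00, 0.00) ✓; FT at 94.10° ✓; |FT| = 14.90 ✓; ∠FTN = 81.70° ✓; |TN| = 25.60 ✓; ∠TNG = 77.60° ✓; |NG| = 12.90 ✓; ∠NGB = 58.50° ✓; |GB| = 19.40 ✓; ∠GBC = 89.10° ✓; |BC| = 16.20 ✓; ∠BCU = 49.90° ✓; |CU| = 18.40 ✗.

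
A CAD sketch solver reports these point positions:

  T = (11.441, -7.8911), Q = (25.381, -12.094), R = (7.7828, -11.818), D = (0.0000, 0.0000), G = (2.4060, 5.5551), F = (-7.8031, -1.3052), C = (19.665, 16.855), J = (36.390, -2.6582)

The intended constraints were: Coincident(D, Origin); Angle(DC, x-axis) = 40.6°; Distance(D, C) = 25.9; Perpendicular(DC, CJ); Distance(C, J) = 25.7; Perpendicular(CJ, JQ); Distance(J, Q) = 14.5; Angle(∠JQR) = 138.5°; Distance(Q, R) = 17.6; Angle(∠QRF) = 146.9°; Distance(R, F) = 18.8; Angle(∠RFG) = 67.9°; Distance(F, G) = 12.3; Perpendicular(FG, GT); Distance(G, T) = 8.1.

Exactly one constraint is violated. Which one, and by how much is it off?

Distance(G, T) = 8.1 — off by 8.10.

D = (0.00, 0.00) ✓; DC at 40.60° ✓; |DC| = 25.90 ✓; ∠(DC, CJ) = 90.00° ✓; |CJ| = 25.70 ✓; ∠(CJ, JQ) = 90.00° ✓; |JQ| = 14.50 ✓; ∠JQR = 138.5° ✓; |QR| = 17.60 ✓; ∠QRF = 146.9° ✓; |RF| = 18.80 ✓; ∠RFG = 67.90° ✓; |FG| = 12.30 ✓; ∠(FG, GT) = 90.00° ✓; |GT| = 16.20 ✗.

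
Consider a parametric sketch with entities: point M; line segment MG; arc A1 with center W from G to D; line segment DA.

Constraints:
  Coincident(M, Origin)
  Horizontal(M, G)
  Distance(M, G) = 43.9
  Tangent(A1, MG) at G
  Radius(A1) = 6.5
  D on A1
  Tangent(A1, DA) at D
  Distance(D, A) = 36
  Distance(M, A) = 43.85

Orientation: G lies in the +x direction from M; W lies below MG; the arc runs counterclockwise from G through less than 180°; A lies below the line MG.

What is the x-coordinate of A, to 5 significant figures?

23.619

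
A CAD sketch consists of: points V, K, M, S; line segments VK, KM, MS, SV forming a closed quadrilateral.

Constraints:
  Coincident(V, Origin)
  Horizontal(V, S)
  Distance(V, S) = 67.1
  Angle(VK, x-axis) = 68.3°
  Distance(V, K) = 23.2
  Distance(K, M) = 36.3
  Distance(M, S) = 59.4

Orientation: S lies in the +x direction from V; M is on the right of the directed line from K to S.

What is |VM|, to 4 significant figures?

17.56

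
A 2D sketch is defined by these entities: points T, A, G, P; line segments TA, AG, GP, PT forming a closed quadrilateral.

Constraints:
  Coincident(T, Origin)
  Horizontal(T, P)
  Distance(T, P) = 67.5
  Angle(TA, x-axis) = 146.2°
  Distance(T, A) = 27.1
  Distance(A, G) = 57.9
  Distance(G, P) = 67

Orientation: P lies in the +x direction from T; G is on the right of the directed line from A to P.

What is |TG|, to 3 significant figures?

34.6

Checks: |AG| = 57.90 ✓; |GP| = 67.00 ✓.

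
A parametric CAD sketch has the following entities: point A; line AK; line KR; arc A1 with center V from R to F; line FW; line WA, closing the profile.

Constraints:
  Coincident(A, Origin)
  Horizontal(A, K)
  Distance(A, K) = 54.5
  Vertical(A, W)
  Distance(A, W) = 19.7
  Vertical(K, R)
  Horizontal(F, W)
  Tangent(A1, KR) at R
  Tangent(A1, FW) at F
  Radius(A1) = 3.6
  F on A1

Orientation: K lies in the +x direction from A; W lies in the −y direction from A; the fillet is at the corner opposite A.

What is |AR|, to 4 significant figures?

56.83

The virtual corner opposite A is at (54.50, -19.70). The tangent condition forces VR to be normal to KR and A1 meets FW tangentially, so VF is at right angles to FW, with radius 3.6, so the center V sits 3.6 in from both sides at V = (50.90, -16.10). That places the tangent points at R = (54.50, -16.10) on KR and F = (50.90, -19.70) on FW. Then |AR| = |R − A| = 56.83.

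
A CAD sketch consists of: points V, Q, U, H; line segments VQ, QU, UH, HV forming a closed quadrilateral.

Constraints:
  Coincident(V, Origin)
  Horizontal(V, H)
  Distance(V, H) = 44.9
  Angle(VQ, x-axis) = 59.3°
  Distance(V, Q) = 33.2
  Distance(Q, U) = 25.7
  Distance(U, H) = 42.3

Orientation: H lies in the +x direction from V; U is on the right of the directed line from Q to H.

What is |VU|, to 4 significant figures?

7.553

Checks: |QU| = 25.70 ✓; |UH| = 42.30 ✓.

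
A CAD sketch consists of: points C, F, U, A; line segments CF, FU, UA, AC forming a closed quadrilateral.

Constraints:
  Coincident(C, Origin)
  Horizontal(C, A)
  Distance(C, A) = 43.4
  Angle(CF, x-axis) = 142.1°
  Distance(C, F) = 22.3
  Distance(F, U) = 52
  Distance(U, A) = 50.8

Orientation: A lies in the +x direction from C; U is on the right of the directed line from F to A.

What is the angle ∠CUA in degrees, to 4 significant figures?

57.68°

C is at the origin; C and A share the same y with |CA| = 43.4 and A in +x, so A = (43.4, 0). CF runs at 142.1° with |CF| = 22.3, so F = (-17.60, 13.70). U is determined by |FU| = 52.0 and |UA| = 50.8 together: it lies at the intersection of circle(F, 52.0) and circle(A, 50.8). With |FA| = 62.52, the foot of the radical line on FA is 32.24 from F and the perpendicular offset is √(52.0² − 32.24²) = 40.80. Taking the right-of-FA solution: U = (4.925, -33.17).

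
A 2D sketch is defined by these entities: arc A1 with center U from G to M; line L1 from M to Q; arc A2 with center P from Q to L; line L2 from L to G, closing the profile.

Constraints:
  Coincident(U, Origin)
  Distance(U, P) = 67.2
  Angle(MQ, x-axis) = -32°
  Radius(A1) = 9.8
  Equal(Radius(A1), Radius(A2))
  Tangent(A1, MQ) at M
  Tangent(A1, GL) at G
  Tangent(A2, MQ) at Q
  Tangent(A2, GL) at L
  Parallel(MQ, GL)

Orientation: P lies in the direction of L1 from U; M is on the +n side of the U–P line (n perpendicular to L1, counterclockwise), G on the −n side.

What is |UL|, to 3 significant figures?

67.9

The slot axis is L1's direction at -32.0°, so u = (cos -32.0°, sin -32.0°) = (0.848, -0.530) and n = (−sin -32.0°, cos -32.0°) = (0.530, 0.848). U is at the origin and P lies 67.2 along u from U, so P = 67.2·u = (57.0, -35.6). Tangency of A1 to both parallel lines with radius 9.8 puts M and G at U ± 9.8·n: M = (5.19, 8.31), G = (-5.19, -8.31). Equal radii place Q and L the same way about P: Q = P + 9.8·n = (62.2, -27.3), L = P − 9.8·n = (51.8, -43.9). Then |UL| = |L − U| = 67.9.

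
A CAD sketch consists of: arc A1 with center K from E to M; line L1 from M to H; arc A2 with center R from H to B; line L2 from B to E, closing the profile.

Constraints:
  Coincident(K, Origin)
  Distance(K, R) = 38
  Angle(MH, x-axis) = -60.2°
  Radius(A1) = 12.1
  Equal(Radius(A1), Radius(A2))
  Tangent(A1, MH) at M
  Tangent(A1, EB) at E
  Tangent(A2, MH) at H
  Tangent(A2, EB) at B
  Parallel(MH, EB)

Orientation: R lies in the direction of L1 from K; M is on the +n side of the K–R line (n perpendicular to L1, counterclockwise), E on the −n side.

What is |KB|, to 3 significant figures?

39.9

The slot axis is L1's direction at -60.2°, so u = (cos -60.2°, sin -60.2°) = (0.497, -0.868) and n = (−sin -60.2°, cos -60.2°) = (0.868, 0.497). K is at the origin and R lies 38.0 along u from K, so R = 38.0·u = (18.9, -33.0). Tangency of A1 to both parallel lines with radius 12.1 puts M and E at K ± 12.1·n: M = (10.5, 6.01), E = (-10.5, -6.01). Equal radii place H and B the same way about R: H = R + 12.1·n = (29.4, -27.0), B = R − 12.1·n = (8.39, -39.0). Then |KB| = |B − K| = 39.9.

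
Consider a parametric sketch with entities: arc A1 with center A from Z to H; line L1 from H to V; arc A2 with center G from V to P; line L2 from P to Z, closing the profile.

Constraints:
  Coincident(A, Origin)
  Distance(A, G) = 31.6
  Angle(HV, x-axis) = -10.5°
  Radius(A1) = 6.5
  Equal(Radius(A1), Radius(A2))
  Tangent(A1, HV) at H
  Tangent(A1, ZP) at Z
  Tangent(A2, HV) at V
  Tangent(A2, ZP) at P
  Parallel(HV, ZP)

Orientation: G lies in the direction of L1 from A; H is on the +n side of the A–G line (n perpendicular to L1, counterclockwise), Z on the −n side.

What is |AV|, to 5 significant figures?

32.262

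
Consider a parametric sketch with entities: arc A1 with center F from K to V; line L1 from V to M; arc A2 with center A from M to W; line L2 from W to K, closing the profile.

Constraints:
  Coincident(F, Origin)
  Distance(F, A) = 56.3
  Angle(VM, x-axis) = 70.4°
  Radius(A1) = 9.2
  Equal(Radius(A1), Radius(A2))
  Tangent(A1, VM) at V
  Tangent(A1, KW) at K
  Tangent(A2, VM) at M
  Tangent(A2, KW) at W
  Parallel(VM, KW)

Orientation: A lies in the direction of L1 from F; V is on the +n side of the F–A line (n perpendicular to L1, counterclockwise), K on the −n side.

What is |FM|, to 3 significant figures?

57.0

The slot axis is L1's direction at 70.4°, so u = (cos 70.4°, sin 70.4°) = (0.335, 0.942) and n = (−sin 70.4°, cos 70.4°) = (-0.942, 0.335). F is at the origin and A lies 56.3 along u from F, so A = 56.3·u = (18.9, 53.0). Tangency of A1 to both parallel lines with radius 9.2 puts V and K at F ± 9.2·n: V = (-8.67, 3.09), K = (8.67, -3.09). Equal radii place M and W the same way about A: M = A + 9.2·n = (10.2, 56.1), W = A − 9.2·n = (27.6, 50.0). Then |FM| = |M − F| = 57.0.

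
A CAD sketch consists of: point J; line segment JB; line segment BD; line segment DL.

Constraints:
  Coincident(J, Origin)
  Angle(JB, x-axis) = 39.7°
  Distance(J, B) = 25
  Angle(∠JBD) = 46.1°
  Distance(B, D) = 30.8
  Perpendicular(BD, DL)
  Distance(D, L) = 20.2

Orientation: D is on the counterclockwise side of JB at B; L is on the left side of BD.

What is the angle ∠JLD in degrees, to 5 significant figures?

80.778°

J is at the origin; JB runs at 39.7° with length 25.0, so B = 25.0·(cos 39.7°, sin 39.7°) = (19.235, 15.969). ∠JBD = 46.1°, so BD runs at 39.7° + (180° − 46.1°) = 173.60° from the x-axis; with |BD| = 30.8, D = B + 30.8·(cos 173.60°, sin 173.60°) = (-11.373, 19.402). BD is perpendicular to DL; with |DL| = 20.2 on the left of BD, L = D + 20.2·(-0.11147, -0.99377) = (-13.625, -0.67167). Then cos ∠JLD = LJ·LD / (|LJ||LD|), giving 80.778°.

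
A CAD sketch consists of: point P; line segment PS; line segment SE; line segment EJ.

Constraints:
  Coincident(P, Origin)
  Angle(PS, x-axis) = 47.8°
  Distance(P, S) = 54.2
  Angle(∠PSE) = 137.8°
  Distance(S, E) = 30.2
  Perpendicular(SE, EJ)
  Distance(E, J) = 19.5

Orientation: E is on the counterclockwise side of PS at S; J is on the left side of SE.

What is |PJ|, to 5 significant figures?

72.355

∠PSE = 137.8°, so SE runs at 47.8° + (180° − 137.8°) = 90.000° from the x-axis; with |SE| = 30.2, E = S + 30.2·(cos 90.000°, sin 90.000°) = (36.407, 70.352). SE is perpendicular to EJ; with |EJ| = 19.5 on the left of SE, J = E + 19.5·(-1.0000, 6.1232e-17) = (16.907, 70.352). Then |PJ| = |J − P| = 72.355.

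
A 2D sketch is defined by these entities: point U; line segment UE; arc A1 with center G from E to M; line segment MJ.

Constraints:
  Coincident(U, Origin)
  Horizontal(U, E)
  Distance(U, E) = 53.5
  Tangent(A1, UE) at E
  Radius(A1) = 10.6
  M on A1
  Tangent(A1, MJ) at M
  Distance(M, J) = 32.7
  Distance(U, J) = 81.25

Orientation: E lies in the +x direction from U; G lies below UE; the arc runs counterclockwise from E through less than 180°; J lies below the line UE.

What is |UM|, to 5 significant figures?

49.856

U is at the origin; U and E share the same y with |UE| = 53.5 and E on the +x side, so E = (53.500, 0.0000). The tangent condition forces GE to be normal to UE, so G = E + (0, -10.6) = (53.500, -10.600). Since GM ⟂ MJ (tangency), |GJ| = √(10.6² + 32.7²) = 34.375 regardless of where M sits on A1. So J lies on both circle(U, 81.25) and circle(G, 34.375); the below-UE intersection is J = (70.425, -40.520). M is the foot of the tangent from J: M = (46.333, -18.410).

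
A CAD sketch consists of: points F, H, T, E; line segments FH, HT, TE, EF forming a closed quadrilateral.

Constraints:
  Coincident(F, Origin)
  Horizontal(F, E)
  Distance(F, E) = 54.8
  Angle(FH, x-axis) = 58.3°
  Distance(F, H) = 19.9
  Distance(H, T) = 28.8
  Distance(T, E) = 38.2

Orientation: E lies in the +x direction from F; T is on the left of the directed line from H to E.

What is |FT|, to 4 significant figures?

47.53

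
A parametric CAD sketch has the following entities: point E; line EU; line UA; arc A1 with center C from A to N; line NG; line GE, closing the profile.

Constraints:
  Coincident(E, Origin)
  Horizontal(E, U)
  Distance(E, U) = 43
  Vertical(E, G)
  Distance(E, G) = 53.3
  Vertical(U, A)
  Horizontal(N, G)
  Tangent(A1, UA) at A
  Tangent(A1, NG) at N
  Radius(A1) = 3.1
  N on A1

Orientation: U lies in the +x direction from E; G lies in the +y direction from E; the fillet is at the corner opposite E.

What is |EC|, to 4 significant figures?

64.13

EG is vertical with |EG| = 53.3 and G on the +y side, so G = (0.000, 53.30). The virtual corner opposite E is at (43.00, 53.30). Tangency of A1 to UA means the radius CA is perpendicular to UA and tangency of A1 to NG means the radius CN is perpendicular to NG, with radius 3.1, so the center C sits 3.1 in from both sides at C = (39.90, 50.20). Then |EC| = |C − E| = 64.13.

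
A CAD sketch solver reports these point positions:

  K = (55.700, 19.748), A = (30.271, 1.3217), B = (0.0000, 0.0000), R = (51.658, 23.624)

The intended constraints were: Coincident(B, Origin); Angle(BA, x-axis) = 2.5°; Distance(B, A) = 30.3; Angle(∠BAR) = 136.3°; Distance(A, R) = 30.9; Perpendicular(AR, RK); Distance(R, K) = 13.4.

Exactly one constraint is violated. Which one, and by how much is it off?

Distance(R, K) = 13.4 — off by 7.80.

B = (0.00, 0.00) ✓; BA at 2.500° ✓; |BA| = 30.30 ✓; ∠BAR = 136.3° ✓; |AR| = 30.90 ✓; ∠(AR, RK) = 90.00° ✓; |RK| = 5.600 ✗.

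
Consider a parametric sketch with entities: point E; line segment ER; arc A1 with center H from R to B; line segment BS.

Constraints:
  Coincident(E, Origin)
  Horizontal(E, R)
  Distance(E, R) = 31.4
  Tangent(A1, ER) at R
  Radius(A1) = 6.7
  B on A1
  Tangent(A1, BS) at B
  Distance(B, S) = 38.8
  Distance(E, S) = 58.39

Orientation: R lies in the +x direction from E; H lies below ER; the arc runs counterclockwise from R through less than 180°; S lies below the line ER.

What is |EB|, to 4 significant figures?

26.44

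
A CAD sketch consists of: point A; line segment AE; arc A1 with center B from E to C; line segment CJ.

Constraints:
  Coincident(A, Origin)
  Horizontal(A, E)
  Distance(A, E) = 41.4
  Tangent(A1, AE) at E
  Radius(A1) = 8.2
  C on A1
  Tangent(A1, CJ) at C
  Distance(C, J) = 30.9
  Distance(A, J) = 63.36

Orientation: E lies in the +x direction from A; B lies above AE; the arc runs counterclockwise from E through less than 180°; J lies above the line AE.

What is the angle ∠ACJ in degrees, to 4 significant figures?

99.89°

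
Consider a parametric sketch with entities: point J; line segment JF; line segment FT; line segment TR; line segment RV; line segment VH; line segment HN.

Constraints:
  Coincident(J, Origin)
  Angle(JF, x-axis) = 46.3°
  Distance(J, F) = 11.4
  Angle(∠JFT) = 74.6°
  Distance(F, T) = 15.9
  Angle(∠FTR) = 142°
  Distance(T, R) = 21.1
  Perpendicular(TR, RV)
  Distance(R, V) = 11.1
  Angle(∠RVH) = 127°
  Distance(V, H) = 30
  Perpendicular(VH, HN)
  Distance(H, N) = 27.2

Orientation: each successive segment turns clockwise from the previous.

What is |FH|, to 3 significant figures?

21.6

J is at the origin; JF runs at 46.3° with length 11.4, so F = (7.88, 8.24). ∠JFT = 74.6° gives FT at -59.1° from the x-axis; with |FT| = 15.9, T = (16.0, -5.40). ∠FTR = 142.0° gives TR at -97.1° from the x-axis; with |TR| = 21.1, R = (13.4, -26.3). TR is perpendicular to RV, so RV runs at 173°; with |RV| = 11.1, V = (2.42, -25.0). ∠RVH = 127.0° gives VH at 120° from the x-axis; with |VH| = 30.0, H = (-12.5, 1.04). Then |FH| = |H − F| = 21.6.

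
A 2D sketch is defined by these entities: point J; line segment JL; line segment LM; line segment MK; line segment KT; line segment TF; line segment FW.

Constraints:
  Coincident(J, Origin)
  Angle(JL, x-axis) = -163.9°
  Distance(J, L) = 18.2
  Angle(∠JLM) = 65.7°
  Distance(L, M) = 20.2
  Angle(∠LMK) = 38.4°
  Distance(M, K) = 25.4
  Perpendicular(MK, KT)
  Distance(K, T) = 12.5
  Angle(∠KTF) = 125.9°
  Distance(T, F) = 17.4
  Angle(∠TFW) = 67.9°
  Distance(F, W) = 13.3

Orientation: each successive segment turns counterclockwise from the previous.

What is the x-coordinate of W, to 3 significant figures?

-14.5

∠KTF = 125.9° gives TF at -124° from the x-axis; with |TF| = 17.4, F = (-27.5, -9.92). ∠TFW = 67.9° gives FW at -11.8° from the x-axis; with |FW| = 13.3, W = (-14.5, -12.6). So W.x = -14.5.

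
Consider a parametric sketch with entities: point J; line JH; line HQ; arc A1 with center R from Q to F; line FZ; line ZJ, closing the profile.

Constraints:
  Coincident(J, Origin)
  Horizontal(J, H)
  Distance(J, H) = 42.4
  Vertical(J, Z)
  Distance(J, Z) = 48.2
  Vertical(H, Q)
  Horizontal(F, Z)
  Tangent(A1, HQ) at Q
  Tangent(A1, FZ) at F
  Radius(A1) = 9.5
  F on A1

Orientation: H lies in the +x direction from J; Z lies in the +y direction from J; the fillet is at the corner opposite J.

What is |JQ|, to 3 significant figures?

57.4

J is at the origin; JH is horizontal with |JH| = 42.4 and H on the +x side, so H = (42.4, 0.00). J and Z share the same x with |JZ| = 48.2 and Z on the +y side, so Z = (0.00, 48.2). The virtual corner opposite J is at (42.4, 48.2). Since A1 is tangent to HQ there, RQ ⟂ HQ and tangency of A1 to FZ means the radius RF is perpendicular to FZ, with radius 9.5, so the center R sits 9.5 in from both sides at R = (32.9, 38.7). That places the tangent points at Q = (42.4, 38.7) on HQ and F = (32.9, 48.2) on FZ. Then |JQ| = |Q − J| = 57.4.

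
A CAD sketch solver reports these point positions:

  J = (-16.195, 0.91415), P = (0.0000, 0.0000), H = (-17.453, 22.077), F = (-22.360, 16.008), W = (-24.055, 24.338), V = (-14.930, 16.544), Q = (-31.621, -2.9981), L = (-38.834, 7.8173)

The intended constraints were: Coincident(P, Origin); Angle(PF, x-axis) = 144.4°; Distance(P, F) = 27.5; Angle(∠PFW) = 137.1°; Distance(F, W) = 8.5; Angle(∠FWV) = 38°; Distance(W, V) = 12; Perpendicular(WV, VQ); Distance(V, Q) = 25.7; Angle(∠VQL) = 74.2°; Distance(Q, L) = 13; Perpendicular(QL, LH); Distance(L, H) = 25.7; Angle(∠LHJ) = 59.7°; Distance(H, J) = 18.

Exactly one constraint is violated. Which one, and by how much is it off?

Distance(H, J) = 18 — off by 3.20.

P = (0.00, 0.00) ✓; PF at 144.4° ✓; |PF| = 27.50 ✓; ∠PFW = 137.1° ✓; |FW| = 8.501 ✓; ∠FWV = 38.00° ✓; |WV| = 12.00 ✓; ∠(WV, VQ) = 90.00° ✓; |VQ| = 25.70 ✓; ∠VQL = 74.20° ✓; |QL| = 13.00 ✓; ∠(QL, LH) = 90.00° ✓; |LH| = 25.70 ✓; ∠LHJ = 59.70° ✓; |HJ| = 21.20 ✗.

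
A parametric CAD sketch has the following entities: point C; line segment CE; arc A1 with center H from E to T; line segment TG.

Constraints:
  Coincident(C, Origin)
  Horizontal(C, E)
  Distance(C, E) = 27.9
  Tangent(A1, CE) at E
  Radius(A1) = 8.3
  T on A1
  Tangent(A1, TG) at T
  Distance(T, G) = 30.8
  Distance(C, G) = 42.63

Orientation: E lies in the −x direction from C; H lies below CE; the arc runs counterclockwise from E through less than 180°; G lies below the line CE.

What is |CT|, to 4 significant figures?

37.14

C is at the origin; CE is horizontal with |CE| = 27.9 and E on the −x side, so E = (-27.90, 0.000). A1 meets CE tangentially, so HE is at right angles to CE, so H = E + (0, -8.3) = (-27.90, -8.300). Since HT ⟂ TG (tangency), |HG| = √(8.3² + 30.8²) = 31.90 regardless of where T sits on A1. So G lies on both circle(C, 42.63) and circle(H, 31.90); the below-CE intersection is G = (-18.03, -38.63). T is the foot of the tangent from G: T = (-34.85, -12.83).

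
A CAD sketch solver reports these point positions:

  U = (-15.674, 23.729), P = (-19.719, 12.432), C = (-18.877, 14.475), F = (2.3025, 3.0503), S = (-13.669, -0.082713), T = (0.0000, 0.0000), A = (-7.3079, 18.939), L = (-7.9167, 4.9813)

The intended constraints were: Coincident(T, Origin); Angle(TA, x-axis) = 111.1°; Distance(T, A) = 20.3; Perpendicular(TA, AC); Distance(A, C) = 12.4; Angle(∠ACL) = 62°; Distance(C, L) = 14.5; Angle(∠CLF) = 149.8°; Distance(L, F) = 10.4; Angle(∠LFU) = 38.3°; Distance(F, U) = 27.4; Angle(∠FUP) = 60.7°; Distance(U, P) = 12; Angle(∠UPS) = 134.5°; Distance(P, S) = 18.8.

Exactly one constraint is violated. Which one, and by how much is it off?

Distance(P, S) = 18.8 — off by 4.90.

T = (0.00, 0.00) ✓; TA at 111.1° ✓; |TA| = 20.30 ✓; ∠(TA, AC) = 90.00° ✓; |AC| = 12.40 ✓; ∠ACL = 62.00° ✓; |CL| = 14.50 ✓; ∠CLF = 149.8° ✓; |LF| = 10.40 ✓; ∠LFU = 38.30° ✓; |FU| = 27.40 ✓; ∠FUP = 60.70° ✓; |UP| = 12.00 ✓; ∠UPS = 134.5° ✓; |PS| = 13.90 ✗.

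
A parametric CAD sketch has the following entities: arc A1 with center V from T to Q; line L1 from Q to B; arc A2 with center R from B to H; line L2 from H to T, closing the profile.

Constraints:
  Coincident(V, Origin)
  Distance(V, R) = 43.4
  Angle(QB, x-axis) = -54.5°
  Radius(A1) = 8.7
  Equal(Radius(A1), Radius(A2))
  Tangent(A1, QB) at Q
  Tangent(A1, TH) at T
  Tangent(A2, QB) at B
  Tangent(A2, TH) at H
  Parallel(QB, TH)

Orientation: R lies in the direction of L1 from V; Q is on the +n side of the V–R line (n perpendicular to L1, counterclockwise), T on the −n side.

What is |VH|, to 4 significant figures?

44.26

The slot axis is L1's direction at -54.5°, so u = (cos -54.5°, sin -54.5°) = (0.5807, -0.8141) and n = (−sin -54.5°, cos -54.5°) = (0.8141, 0.5807). V is at the origin and R lies 43.4 along u from V, so R = 43.4·u = (25.20, -35.33). Tangency of A1 to both parallel lines with radius 8.7 puts Q and T at V ± 8.7·n: Q = (7.083, 5.052), T = (-7.083, -5.052). Equal radii place B and H the same way about R: B = R + 8.7·n = (32.29, -30.28), H = R − 8.7·n = (18.12, -40.38). Then |VH| = |H − V| = 44.26.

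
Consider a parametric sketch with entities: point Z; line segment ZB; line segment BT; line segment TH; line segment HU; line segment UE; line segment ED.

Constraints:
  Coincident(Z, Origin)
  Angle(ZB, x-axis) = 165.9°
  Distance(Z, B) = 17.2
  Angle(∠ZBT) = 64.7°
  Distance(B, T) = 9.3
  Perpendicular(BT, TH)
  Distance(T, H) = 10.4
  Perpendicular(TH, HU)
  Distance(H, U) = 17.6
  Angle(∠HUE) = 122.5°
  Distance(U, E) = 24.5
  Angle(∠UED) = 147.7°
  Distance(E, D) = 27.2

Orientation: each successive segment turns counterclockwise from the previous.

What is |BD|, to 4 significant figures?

43.22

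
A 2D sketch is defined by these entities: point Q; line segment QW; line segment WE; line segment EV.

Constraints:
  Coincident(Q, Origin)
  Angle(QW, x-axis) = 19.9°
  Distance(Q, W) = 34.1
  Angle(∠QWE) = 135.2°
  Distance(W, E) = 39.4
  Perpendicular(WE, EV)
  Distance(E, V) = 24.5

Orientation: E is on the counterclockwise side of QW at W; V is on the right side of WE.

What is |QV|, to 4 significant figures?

80.00

Q is at the origin; QW runs at 19.9° with length 34.1, so W = 34.1·(cos 19.9°, sin 19.9°) = (32.06, 11.61). ∠QWE = 135.2°, so WE runs at 19.9° + (180° − 135.2°) = 64.70° from the x-axis; with |WE| = 39.4, E = W + 39.4·(cos 64.70°, sin 64.70°) = (48.90, 47.23). WE ⟂ EV; with |EV| = 24.5 on the right of WE, V = E + 24.5·(0.9041, -0.4274) = (71.05, 36.76). Then |QV| = |V − Q| = 80.00.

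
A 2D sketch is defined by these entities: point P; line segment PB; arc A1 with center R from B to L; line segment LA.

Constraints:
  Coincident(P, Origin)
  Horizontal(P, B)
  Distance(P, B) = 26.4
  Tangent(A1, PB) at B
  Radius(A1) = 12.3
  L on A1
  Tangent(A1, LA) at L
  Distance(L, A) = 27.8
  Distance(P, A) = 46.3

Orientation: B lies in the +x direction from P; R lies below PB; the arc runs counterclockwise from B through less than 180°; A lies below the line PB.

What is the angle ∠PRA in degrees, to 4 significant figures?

102.1°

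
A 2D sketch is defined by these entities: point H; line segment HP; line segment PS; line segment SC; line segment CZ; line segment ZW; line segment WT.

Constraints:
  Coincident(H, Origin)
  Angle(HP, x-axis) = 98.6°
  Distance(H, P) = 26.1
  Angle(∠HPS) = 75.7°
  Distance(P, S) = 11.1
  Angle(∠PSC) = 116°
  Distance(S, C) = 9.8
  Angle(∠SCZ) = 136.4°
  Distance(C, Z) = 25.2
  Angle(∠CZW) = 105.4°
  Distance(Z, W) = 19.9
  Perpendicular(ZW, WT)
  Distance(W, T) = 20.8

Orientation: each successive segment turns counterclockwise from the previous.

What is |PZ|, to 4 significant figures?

33.74

H is at the origin; HP runs at 98.6° with length 26.1, so P = (-3.903, 25.81). ∠HPS = 75.7° gives PS at -157.1° from the x-axis; with |PS| = 11.1, S = (-14.13, 21.49). ∠PSC = 116.0° gives SC at -93.10° from the x-axis; with |SC| = 9.8, C = (-14.66, 11.70). ∠SCZ = 136.4° gives CZ at -49.50° from the x-axis; with |CZ| = 25.2, Z = (1.708, -7.461). Then |PZ| = |Z − P| = 33.74.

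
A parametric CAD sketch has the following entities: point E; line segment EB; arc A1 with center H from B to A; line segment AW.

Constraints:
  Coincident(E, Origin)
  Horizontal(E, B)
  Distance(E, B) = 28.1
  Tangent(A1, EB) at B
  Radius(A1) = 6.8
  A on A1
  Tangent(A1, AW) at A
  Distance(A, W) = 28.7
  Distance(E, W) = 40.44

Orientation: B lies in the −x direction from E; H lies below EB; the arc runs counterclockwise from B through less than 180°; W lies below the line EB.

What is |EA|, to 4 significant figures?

35.51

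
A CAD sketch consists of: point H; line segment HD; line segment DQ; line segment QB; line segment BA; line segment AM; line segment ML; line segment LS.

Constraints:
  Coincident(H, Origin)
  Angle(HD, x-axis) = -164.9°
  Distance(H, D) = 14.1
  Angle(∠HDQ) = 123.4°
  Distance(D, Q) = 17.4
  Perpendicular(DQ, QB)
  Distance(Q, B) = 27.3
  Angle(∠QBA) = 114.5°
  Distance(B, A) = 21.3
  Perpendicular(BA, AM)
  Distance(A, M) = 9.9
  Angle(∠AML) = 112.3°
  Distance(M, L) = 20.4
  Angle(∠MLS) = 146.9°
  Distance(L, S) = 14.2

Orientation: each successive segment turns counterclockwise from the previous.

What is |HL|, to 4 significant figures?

15.65

H is at the origin; HD runs at -164.9° with length 14.1, so D = (-13.61, -3.673). ∠HDQ = 123.4° gives DQ at -108.3° from the x-axis; with |DQ| = 17.4, Q = (-19.08, -20.19). The perpendicularity gives QB at right angles to DQ, so QB runs at -18.30°; with |QB| = 27.3, B = (6.843, -28.77). ∠QBA = 114.5° gives BA at 47.20° from the x-axis; with |BA| = 21.3, A = (21.31, -13.14). The perpendicularity gives AM at right angles to BA, so AM runs at 137.2°; with |AM| = 9.9, M = (14.05, -6.410). ∠AML = 112.3° gives ML at -155.1° from the x-axis; with |ML| = 20.4, L = (-4.453, -15.00). Then |HL| = |L − H| = 15.65.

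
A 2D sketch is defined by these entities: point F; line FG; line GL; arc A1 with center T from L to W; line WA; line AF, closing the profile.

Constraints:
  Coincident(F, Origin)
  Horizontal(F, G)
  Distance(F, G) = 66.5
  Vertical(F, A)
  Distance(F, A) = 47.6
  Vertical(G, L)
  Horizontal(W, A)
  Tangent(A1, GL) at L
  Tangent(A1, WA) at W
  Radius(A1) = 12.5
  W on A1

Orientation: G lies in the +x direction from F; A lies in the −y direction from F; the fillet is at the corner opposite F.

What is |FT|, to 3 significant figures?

64.4

F is at the origin; FG is horizontal with |FG| = 66.5 and G on the +x side, so G = (66.5, 0.00). F and A share the same x with |FA| = 47.6 and A on the −y side, so A = (0.00, -47.6). The virtual corner opposite F is at (66.5, -47.6). Tangency of A1 to GL means the radius TL is perpendicular to GL and the tangent condition forces TW to be normal to WA, with radius 12.5, so the center T sits 12.5 in from both sides at T = (54.0, -35.1). Then |FT| = |T − F| = 64.4.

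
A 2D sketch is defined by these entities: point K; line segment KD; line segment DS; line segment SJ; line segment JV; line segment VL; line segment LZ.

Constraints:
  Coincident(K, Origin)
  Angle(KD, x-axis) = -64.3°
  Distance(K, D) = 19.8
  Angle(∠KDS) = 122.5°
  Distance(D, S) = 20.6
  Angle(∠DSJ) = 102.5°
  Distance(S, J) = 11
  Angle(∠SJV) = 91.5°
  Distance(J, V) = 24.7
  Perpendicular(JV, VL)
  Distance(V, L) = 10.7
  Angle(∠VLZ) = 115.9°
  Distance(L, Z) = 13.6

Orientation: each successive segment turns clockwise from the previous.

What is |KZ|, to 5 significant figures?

25.896

K is at the origin; KD runs at -64.3° with length 19.8, so D = (8.5864, -17.841). ∠KDS = 122.5° gives DS at -121.80° from the x-axis; with |DS| = 20.6, S = (-2.2688, -35.349). ∠DSJ = 102.5° gives SJ at 160.70° from the x-axis; with |SJ| = 11.0, J = (-12.651, -31.713). ∠SJV = 91.5° gives JV at 72.200° from the x-axis; with |JV| = 24.7, V = (-5.1000, -8.1959). JV ⟂ VL, so VL runs at -17.800°; with |VL| = 10.7, L = (5.0878, -11.467). ∠VLZ = 115.9° gives LZ at -81.900° from the x-axis; with |LZ| = 13.6, Z = (7.0041, -24.931). Then |KZ| = |Z − K| = 25.896.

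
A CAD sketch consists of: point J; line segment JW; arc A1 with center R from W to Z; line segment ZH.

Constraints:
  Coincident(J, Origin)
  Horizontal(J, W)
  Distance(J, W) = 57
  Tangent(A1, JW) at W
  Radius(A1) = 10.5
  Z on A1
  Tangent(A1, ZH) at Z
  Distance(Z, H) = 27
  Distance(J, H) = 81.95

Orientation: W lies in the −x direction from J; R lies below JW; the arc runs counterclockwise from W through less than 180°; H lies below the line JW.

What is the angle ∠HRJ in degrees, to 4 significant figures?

138.6°

Checks: J.y = 0.00, W.y = 0.00 ✓; |RZ| = 10.50 ✓; ∠(RZ, ZH) = 90.00° ✓; |ZH| = 27.00 ✓; |JH| = 81.95 ✓.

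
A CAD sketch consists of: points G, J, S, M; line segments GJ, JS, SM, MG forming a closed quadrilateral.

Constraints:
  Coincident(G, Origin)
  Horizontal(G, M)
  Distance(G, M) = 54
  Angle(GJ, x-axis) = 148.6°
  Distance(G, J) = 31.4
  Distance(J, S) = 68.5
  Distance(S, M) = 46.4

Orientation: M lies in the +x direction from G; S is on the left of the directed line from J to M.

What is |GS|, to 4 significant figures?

56.23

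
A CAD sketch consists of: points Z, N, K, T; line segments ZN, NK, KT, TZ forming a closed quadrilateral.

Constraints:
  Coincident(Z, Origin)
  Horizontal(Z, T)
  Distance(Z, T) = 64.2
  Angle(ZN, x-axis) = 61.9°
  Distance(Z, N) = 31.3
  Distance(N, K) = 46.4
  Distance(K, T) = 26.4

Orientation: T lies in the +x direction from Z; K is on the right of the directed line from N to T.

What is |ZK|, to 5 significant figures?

41.778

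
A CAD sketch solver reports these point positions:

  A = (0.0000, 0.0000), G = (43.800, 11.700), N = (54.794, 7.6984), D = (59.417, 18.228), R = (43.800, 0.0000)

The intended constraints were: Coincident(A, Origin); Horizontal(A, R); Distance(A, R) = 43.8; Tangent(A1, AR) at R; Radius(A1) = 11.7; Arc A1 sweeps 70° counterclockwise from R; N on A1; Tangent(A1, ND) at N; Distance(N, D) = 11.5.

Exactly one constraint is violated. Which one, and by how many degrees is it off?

Tangent(A1, ND) at N — off by 3.70°.

A = (0.00, 0.00) ✓; A.y = 0.00, R.y = 0.00 ✓; |AR| = 43.80 ✓; ∠(GR, RA) = 90.00° ✓; |GR| = 11.70 ✓; bearing(G→N) − bearing(G→R) = 70.00° ✓; |GN| = 11.70 ✓; ∠(GN, ND) = 93.70° ✗; |ND| = 11.50 ✓.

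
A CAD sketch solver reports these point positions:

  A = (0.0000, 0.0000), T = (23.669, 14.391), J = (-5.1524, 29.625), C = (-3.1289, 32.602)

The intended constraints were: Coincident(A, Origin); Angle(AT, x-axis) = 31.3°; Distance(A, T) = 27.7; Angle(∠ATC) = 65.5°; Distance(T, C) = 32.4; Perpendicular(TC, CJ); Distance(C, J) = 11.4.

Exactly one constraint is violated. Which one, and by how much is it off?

Distance(C, J) = 11.4 — off by 7.80.

A = (0.00, 0.00) ✓; AT at 31.30° ✓; |AT| = 27.70 ✓; ∠ATC = 65.50° ✓; |TC| = 32.40 ✓; ∠(TC, CJ) = 89.99° ✓; |CJ| = 3.600 ✗.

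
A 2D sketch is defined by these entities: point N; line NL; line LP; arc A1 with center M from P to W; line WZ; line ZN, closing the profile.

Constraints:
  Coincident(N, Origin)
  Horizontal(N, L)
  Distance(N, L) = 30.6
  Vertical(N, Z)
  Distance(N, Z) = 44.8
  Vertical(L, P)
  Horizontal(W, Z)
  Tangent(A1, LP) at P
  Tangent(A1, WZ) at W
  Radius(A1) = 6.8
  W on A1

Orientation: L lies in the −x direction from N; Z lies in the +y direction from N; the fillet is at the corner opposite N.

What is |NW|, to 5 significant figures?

50.729

N is at the origin; N and L share the same y with |NL| = 30.6 and L on the −x side, so L = (-30.600, 0.0000). NZ is vertical with |NZ| = 44.8 and Z on the +y side, so Z = (0.0000, 44.800). The virtual corner opposite N is at (-30.600, 44.800). Since A1 is tangent to LP there, MP ⟂ LP and the tangent condition forces MW to be normal to WZ, with radius 6.8, so the center M sits 6.8 in from both sides at M = (-23.800, 38.000). That places the tangent points at P = (-30.600, 38.000) on LP and W = (-23.800, 44.800) on WZ. Then |NW| = |W − N| = 50.729.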